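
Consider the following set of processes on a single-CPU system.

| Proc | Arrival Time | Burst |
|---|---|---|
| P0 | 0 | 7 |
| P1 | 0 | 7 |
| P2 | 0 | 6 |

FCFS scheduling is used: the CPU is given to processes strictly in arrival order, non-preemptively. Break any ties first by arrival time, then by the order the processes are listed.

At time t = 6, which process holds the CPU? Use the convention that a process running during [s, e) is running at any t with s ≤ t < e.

Gantt: | P0 0-7 | P1 7-14 | P2 14-20 |
Completion: P0=7  P1=14  P2=20
Turnaround (C−A): P0=7  P1=14  P2=20

P0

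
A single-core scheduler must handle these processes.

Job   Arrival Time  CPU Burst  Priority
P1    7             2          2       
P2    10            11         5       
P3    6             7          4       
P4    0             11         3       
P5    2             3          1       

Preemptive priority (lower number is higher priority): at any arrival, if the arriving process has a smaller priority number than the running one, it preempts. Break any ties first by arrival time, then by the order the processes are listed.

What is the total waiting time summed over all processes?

Gantt: | P4 0-2 | P5 2-5 | P4 5-7 | P1 7-9 | P4 9-16 | P3 16-23 | P2 23-34 |
Completion: P1=9  P2=34  P3=23  P4=16  P5=5
Turnaround (C−A): P1=2  P2=24  P3=17  P4=16  P5=3
Waiting = turnaround − burst: P1=0, P2=13, P3=10, P4=5, P5=0
Total waiting = 0 + 13 + 10 + 5 + 0 = 28

28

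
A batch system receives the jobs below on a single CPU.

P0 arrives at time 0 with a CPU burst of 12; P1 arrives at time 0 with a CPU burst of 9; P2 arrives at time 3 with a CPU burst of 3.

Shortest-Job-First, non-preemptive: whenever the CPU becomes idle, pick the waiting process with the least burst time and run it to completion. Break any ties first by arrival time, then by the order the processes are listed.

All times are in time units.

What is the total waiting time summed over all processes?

Timeline: | P1 0-9 | P2 9-12 | P0 12-24 |
Completion: P0=24  P1=9  P2=12
Waiting = turnaround − burst: P0=12, P1=0, P2=6
Total waiting = 12 + 0 + 6 = 18

18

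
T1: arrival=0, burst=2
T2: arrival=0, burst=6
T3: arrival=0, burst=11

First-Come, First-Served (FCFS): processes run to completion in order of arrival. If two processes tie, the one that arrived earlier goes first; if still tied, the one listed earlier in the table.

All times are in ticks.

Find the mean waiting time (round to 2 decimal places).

Gantt: | T1 0-2 | T2 2-8 | T3 8-19 |
Completion: T1=2  T2=8  T3=19
Waiting times: T1=0, T2=2, T3=8
Average waiting = (0+2+8) / 3 = 10/3 = 3.33

3.33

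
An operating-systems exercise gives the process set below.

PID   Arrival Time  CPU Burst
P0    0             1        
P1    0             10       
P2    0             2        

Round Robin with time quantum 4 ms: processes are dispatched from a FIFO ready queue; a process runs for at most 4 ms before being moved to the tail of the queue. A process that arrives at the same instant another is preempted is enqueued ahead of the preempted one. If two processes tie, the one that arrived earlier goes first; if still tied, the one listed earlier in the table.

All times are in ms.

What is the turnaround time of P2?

7

Timeline: | P0 0-1 | P1 1-5 | P2 5-7 | P1 7-13 |
Completion: P0=1  P1=13  P2=7
Turnaround (C−A): P0=1  P1=13  P2=7
Turnaround(P2) = completion − arrival = 7 − 0 = 7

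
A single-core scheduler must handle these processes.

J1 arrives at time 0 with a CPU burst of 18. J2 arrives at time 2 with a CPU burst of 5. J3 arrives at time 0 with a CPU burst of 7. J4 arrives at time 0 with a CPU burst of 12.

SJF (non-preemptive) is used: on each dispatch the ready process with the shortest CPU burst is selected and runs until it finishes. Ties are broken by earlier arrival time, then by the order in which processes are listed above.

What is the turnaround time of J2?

Gantt: | J3 0-7 | J2 7-12 | J4 12-24 | J1 24-42 |
Completion: J1=42  J2=12  J3=7  J4=24
Turnaround (C−A): J1=42  J2=10  J3=7  J4=24
Turnaround(J2) = completion − arrival = 12 − 2 = 10

10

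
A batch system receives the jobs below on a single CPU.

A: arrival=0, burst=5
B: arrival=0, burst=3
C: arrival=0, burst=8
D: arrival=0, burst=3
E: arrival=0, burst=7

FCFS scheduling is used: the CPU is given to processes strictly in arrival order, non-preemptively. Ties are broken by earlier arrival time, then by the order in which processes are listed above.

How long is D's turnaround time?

19

Schedule: | A 0-5 | B 5-8 | C 8-16 | D 16-19 | E 19-26 |
Completion: A=5  B=8  C=16  D=19  E=26
Turnaround(D) = completion − arrival = 19 − 0 = 19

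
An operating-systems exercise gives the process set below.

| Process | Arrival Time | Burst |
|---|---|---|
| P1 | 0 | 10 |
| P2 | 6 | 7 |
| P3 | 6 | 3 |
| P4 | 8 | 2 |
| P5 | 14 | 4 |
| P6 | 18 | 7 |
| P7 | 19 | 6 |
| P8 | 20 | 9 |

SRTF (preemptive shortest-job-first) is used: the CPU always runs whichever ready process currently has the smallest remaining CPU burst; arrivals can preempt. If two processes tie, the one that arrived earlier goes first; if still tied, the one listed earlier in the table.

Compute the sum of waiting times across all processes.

59

Schedule: | P1 0-6 | P3 6-9 | P4 9-11 | P1 11-15 | P5 15-19 | P7 19-25 | P2 25-32 | P6 32-39 | P8 39-48 |
Completion: P1=15  P2=32  P3=9  P4=11  P5=19  P6=39  P7=25  P8=48
Turnaround (C−A): P1=15  P2=26  P3=3  P4=3  P5=5  P6=21  P7=6  P8=28
Waiting = turnaround − burst: P1=5, P2=19, P3=0, P4=1, P5=1, P6=14, P7=0, P8=19
Total waiting = 5 + 19 + 0 + 1 + 1 + 14 + 0 + 19 = 59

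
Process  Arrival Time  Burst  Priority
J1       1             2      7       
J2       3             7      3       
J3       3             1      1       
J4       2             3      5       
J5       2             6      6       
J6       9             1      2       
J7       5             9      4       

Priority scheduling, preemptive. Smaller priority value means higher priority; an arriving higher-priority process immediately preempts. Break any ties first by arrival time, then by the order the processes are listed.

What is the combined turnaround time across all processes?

Schedule: | idle 0-1 | J1 1-2 | J4 2-3 | J3 3-4 | J2 4-9 | J6 9-10 | J2 10-12 | J7 12-21 | J4 21-23 | J5 23-29 | J1 29-30 |
Completion: J1=30  J2=12  J3=4  J4=23  J5=29  J6=10  J7=21
Turnaround = completion − arrival: J1=29, J2=9, J3=1, J4=21, J5=27, J6=1, J7=16
Total turnaround = 29 + 9 + 1 + 21 + 27 + 1 + 16 = 104

104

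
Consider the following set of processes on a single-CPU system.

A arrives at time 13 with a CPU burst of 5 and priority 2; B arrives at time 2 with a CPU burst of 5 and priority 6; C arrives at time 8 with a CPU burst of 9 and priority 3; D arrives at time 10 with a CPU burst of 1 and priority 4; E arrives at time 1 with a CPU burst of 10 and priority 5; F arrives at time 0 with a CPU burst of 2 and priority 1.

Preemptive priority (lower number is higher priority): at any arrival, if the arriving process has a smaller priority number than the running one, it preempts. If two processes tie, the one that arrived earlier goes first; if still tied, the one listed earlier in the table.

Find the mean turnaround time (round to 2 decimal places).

Schedule: | F 0-2 | E 2-8 | C 8-13 | A 13-18 | C 18-22 | D 22-23 | E 23-27 | B 27-32 |
Completion: A=18  B=32  C=22  D=23  E=27  F=2
Turnaround times: A=5, B=30, C=14, D=13, E=26, F=2
Average turnaround = (5+30+14+13+26+2) / 6 = 90/6 = 15.00

15.00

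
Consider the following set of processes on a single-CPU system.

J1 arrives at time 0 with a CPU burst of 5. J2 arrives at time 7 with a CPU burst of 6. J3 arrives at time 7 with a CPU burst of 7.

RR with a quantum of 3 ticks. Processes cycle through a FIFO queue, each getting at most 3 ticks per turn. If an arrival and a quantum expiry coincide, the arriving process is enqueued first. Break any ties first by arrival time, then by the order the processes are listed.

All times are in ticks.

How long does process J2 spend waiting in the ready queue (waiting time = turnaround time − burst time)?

3

Timeline: | J1 0-5 | idle 5-7 | J2 7-10 | J3 10-13 | J2 13-16 | J3 16-20 |
Completion: J1=5  J2=16  J3=20
Waiting(J2) = turnaround − burst = 9 − 6 = 3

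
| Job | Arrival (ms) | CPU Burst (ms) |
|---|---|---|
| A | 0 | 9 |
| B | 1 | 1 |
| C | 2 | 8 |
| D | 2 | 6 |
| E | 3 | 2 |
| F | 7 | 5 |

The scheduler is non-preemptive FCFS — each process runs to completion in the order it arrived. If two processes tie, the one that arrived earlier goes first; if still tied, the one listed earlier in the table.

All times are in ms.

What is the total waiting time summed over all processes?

72

Schedule: | A 0-9 | B 9-10 | C 10-18 | D 18-24 | E 24-26 | F 26-31 |
Completion: A=9  B=10  C=18  D=24  E=26  F=31
Turnaround (C−A): A=9  B=9  C=16  D=22  E=23  F=24
Waiting = turnaround − burst: A=0, B=8, C=8, D=16, E=21, F=19
Total waiting = 0 + 8 + 8 + 16 + 21 + 19 = 72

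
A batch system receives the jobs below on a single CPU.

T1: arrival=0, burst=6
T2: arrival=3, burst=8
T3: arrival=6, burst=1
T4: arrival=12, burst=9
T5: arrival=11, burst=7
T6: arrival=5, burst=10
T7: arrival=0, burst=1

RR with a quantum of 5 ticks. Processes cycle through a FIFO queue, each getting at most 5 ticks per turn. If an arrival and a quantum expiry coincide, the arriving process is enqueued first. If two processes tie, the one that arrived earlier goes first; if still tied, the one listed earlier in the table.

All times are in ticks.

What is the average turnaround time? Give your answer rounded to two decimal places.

Schedule: | T1 0-5 | T7 5-6 | T2 6-11 | T6 11-16 | T1 16-17 | T3 17-18 | T5 18-23 | T2 23-26 | T4 26-31 | T6 31-36 | T5 36-38 | T4 38-42 |
Completion: T1=17  T2=26  T3=18  T4=42  T5=38  T6=36  T7=6
Turnaround times: T1=17, T2=23, T3=12, T4=30, T5=27, T6=31, T7=6
Average turnaround = (17+23+12+30+27+31+6) / 7 = 146/7 = 20.86

20.86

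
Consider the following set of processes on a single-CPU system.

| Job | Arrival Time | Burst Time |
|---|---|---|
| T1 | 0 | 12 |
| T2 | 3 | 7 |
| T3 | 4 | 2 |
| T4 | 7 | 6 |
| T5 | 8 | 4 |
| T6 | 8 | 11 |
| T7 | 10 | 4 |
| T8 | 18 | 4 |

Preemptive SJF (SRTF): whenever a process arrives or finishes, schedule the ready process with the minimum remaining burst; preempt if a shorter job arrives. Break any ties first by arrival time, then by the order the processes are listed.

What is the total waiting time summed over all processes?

Schedule: | T1 0-3 | T2 3-4 | T3 4-6 | T2 6-12 | T5 12-16 | T7 16-20 | T8 20-24 | T4 24-30 | T1 30-39 | T6 39-50 |
Completion: T1=39  T2=12  T3=6  T4=30  T5=16  T6=50  T7=20  T8=24
Waiting = turnaround − burst: T1=27, T2=2, T3=0, T4=17, T5=4, T6=31, T7=6, T8=2
Total waiting = 27 + 2 + 0 + 17 + 4 + 31 + 6 + 2 = 89

89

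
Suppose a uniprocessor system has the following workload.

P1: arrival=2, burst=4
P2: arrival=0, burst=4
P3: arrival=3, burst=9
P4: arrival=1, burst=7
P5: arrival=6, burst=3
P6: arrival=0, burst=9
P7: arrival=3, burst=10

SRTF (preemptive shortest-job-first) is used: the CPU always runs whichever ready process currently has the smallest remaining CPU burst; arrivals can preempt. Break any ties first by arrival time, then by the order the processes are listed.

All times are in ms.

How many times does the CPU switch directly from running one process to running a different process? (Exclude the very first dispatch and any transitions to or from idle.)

6

Schedule: | P2 0-4 | P1 4-8 | P5 8-11 | P4 11-18 | P6 18-27 | P3 27-36 | P7 36-46 |
Completion: P1=8  P2=4  P3=36  P4=18  P5=11  P6=27  P7=46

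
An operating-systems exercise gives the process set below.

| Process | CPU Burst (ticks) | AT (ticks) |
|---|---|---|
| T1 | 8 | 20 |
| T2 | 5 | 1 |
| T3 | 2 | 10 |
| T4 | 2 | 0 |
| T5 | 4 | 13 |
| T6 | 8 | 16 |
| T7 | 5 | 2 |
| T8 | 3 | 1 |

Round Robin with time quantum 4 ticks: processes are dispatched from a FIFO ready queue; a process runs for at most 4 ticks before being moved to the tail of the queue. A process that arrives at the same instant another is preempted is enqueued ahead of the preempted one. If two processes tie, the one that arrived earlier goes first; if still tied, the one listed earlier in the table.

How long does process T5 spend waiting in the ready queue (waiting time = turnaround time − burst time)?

Schedule: | T4 0-2 | T2 2-6 | T8 6-9 | T7 9-13 | T2 13-14 | T3 14-16 | T5 16-20 | T7 20-21 | T6 21-25 | T1 25-29 | T6 29-33 | T1 33-37 |
Completion: T1=37  T2=14  T3=16  T4=2  T5=20  T6=33  T7=21  T8=9
Turnaround (C−A): T1=17  T2=13  T3=6  T4=2  T5=7  T6=17  T7=19  T8=8
Waiting(T5) = turnaround − burst = 7 − 4 = 3

3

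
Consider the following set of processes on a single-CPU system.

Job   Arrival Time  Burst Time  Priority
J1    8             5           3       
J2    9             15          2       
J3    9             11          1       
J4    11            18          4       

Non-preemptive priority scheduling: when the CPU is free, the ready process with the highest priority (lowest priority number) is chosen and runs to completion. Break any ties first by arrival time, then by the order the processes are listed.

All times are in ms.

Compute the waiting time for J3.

4

Timeline: | idle 0-8 | J1 8-13 | J3 13-24 | J2 24-39 | J4 39-57 |
Completion: J1=13  J2=39  J3=24  J4=57
Turnaround (C−A): J1=5  J2=30  J3=15  J4=46
Waiting(J3) = turnaround − burst = 15 − 11 = 4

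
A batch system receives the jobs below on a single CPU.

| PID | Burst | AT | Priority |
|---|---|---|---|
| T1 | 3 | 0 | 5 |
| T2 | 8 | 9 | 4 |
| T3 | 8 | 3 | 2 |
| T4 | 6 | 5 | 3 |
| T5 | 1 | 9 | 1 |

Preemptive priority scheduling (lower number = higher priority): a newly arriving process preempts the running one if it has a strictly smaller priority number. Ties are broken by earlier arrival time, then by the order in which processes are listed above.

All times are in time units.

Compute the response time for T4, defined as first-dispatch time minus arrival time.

Schedule: | T1 0-3 | T3 3-9 | T5 9-10 | T3 10-12 | T4 12-18 | T2 18-26 |
Completion: T1=3  T2=26  T3=12  T4=18  T5=10
Turnaround (C−A): T1=3  T2=17  T3=9  T4=13  T5=1
Response(T4) = first start − arrival = 12 − 5 = 7

7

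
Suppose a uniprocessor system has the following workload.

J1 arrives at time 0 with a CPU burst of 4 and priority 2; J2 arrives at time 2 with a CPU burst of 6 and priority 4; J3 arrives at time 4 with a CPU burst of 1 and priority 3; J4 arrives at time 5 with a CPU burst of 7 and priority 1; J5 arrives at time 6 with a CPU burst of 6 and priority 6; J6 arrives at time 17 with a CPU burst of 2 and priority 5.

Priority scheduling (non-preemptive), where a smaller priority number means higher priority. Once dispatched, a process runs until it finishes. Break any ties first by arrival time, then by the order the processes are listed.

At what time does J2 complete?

18

Gantt: | J1 0-4 | J3 4-5 | J4 5-12 | J2 12-18 | J6 18-20 | J5 20-26 |
Completion: J1=4  J2=18  J3=5  J4=12  J5=26  J6=20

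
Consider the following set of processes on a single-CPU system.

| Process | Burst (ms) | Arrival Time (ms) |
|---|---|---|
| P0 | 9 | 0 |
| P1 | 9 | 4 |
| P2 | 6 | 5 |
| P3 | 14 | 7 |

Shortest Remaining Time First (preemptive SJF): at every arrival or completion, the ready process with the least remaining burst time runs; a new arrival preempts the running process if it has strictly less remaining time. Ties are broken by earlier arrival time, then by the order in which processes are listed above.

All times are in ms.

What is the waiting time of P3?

17

Gantt: | P0 0-9 | P2 9-15 | P1 15-24 | P3 24-38 |
Completion: P0=9  P1=24  P2=15  P3=38
Turnaround (C−A): P0=9  P1=20  P2=10  P3=31
Waiting(P3) = turnaround − burst = 31 − 14 = 17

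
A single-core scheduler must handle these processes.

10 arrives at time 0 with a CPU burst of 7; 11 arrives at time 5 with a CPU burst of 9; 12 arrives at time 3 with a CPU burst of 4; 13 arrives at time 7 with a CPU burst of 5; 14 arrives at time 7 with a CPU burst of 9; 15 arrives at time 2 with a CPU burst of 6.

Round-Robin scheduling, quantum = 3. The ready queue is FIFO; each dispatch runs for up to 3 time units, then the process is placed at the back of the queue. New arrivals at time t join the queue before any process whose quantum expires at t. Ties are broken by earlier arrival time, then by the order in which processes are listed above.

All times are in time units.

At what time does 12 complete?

Schedule: | 10 0-3 | 15 3-6 | 12 6-9 | 10 9-12 | 11 12-15 | 15 15-18 | 13 18-21 | 14 21-24 | 12 24-25 | 10 25-26 | 11 26-29 | 13 29-31 | 14 31-34 | 11 34-37 | 14 37-40 |
Completion: 10=26  11=37  12=25  13=31  14=40  15=18
Turnaround (C−A): 10=26  11=32  12=22  13=24  14=33  15=16

25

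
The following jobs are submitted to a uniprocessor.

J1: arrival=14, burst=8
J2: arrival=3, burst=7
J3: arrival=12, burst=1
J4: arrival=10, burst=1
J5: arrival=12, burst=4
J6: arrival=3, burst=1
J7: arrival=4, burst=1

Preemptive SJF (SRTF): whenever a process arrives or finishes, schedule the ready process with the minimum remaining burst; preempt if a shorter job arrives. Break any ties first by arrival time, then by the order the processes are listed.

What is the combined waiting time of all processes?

Timeline: | idle 0-3 | J6 3-4 | J7 4-5 | J2 5-10 | J4 10-11 | J2 11-13 | J3 13-14 | J5 14-18 | J1 18-26 |
Completion: J1=26  J2=13  J3=14  J4=11  J5=18  J6=4  J7=5
Turnaround (C−A): J1=12  J2=10  J3=2  J4=1  J5=6  J6=1  J7=1
Waiting = turnaround − burst: J1=4, J2=3, J3=1, J4=0, J5=2, J6=0, J7=0
Total waiting = 4 + 3 + 1 + 0 + 2 + 0 + 0 = 10

10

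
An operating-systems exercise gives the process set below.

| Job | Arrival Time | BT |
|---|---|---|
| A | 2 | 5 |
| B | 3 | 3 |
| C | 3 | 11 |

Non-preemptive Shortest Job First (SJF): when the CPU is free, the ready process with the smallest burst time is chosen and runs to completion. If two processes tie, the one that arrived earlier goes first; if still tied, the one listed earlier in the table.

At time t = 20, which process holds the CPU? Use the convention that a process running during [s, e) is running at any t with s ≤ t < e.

Gantt: | idle 0-2 | A 2-7 | B 7-10 | C 10-21 |
Completion: A=7  B=10  C=21

C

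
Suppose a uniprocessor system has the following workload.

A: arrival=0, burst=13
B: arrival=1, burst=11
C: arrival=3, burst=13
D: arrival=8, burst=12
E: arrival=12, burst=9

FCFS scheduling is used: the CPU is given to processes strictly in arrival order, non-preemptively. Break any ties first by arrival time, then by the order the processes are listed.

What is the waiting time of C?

21

Timeline: | A 0-13 | B 13-24 | C 24-37 | D 37-49 | E 49-58 |
Completion: A=13  B=24  C=37  D=49  E=58
Waiting(C) = turnaround − burst = 34 − 13 = 21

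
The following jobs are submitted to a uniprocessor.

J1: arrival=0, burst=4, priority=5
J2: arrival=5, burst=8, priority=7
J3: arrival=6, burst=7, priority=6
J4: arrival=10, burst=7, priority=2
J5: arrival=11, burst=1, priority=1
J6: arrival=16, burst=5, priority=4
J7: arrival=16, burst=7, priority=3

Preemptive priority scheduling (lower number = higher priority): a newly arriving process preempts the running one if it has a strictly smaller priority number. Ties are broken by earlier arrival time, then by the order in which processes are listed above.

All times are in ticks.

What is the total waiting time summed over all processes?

59

Schedule: | J1 0-4 | idle 4-5 | J2 5-6 | J3 6-10 | J4 10-11 | J5 11-12 | J4 12-18 | J7 18-25 | J6 25-30 | J3 30-33 | J2 33-40 |
Completion: J1=4  J2=40  J3=33  J4=18  J5=12  J6=30  J7=25
Waiting = turnaround − burst: J1=0, J2=27, J3=20, J4=1, J5=0, J6=9, J7=2
Total waiting = 0 + 27 + 20 + 1 + 0 + 9 + 2 = 59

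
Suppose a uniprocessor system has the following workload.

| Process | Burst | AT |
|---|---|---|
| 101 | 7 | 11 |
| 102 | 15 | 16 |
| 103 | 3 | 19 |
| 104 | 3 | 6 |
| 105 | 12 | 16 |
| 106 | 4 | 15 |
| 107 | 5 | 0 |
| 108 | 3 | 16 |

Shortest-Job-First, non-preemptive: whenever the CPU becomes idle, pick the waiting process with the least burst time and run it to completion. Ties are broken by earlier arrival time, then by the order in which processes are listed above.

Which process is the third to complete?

Gantt: | 107 0-5 | idle 5-6 | 104 6-9 | idle 9-11 | 101 11-18 | 108 18-21 | 103 21-24 | 106 24-28 | 105 28-40 | 102 40-55 |
Completion: 101=18  102=55  103=24  104=9  105=40  106=28  107=5  108=21
Turnaround (C−A): 101=7  102=39  103=5  104=3  105=24  106=13  107=5  108=5
Finish order: 107 → 104 → 101 → 108 → 103 → 106 → 105 → 102

101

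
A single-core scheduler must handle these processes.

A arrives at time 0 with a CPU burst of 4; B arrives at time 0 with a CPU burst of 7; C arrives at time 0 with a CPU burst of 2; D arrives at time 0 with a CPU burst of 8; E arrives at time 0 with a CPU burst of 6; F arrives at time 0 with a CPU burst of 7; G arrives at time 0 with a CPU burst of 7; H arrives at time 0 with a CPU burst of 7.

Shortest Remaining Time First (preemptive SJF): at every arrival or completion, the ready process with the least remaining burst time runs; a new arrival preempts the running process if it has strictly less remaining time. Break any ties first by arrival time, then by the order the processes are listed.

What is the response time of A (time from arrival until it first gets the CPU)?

2

Schedule: | C 0-2 | A 2-6 | E 6-12 | B 12-19 | F 19-26 | G 26-33 | H 33-40 | D 40-48 |
Completion: A=6  B=19  C=2  D=48  E=12  F=26  G=33  H=40
Response(A) = first start − arrival = 2 − 0 = 2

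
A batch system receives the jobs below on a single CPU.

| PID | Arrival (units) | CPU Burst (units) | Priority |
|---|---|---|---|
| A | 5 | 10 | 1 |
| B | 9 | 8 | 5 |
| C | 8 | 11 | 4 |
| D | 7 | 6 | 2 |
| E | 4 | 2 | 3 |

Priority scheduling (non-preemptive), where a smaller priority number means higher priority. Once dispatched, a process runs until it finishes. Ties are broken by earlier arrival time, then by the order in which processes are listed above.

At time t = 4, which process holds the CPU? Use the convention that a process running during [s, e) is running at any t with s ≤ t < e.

E

Gantt: | idle 0-4 | E 4-6 | A 6-16 | D 16-22 | C 22-33 | B 33-41 |
Completion: A=16  B=41  C=33  D=22  E=6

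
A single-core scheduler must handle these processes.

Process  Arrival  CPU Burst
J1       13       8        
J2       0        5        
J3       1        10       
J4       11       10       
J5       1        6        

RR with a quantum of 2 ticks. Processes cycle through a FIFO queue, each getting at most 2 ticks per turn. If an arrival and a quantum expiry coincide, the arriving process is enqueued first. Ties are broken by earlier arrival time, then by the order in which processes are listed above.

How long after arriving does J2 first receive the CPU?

Schedule: | J2 0-2 | J3 2-4 | J5 4-6 | J2 6-8 | J3 8-10 | J5 10-12 | J2 12-13 | J3 13-15 | J4 15-17 | J5 17-19 | J1 19-21 | J3 21-23 | J4 23-25 | J1 25-27 | J3 27-29 | J4 29-31 | J1 31-33 | J4 33-35 | J1 35-37 | J4 37-39 |
Completion: J1=37  J2=13  J3=29  J4=39  J5=19
Response(J2) = first start − arrival = 0 − 0 = 0

0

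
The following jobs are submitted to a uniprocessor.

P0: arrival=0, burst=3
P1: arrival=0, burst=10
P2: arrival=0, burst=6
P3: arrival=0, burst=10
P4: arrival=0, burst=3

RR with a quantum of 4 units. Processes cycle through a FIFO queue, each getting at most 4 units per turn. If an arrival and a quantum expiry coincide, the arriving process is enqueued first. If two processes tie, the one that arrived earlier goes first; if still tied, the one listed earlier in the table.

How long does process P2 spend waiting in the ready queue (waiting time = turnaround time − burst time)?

18

Schedule: | P0 0-3 | P1 3-7 | P2 7-11 | P3 11-15 | P4 15-18 | P1 18-22 | P2 22-24 | P3 24-28 | P1 28-30 | P3 30-32 |
Completion: P0=3  P1=30  P2=24  P3=32  P4=18
Turnaround (C−A): P0=3  P1=30  P2=24  P3=32  P4=18
Waiting(P2) = turnaround − burst = 24 − 6 = 18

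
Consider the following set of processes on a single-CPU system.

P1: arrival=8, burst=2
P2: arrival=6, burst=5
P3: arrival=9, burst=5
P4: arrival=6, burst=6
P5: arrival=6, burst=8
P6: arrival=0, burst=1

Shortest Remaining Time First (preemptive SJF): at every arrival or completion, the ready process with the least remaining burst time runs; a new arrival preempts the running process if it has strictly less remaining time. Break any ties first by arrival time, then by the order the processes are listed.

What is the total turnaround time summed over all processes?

63

Gantt: | P6 0-1 | idle 1-6 | P2 6-8 | P1 8-10 | P2 10-13 | P3 13-18 | P4 18-24 | P5 24-32 |
Completion: P1=10  P2=13  P3=18  P4=24  P5=32  P6=1
Turnaround = completion − arrival: P1=2, P2=7, P3=9, P4=18, P5=26, P6=1
Total turnaround = 2 + 7 + 9 + 18 + 26 + 1 = 63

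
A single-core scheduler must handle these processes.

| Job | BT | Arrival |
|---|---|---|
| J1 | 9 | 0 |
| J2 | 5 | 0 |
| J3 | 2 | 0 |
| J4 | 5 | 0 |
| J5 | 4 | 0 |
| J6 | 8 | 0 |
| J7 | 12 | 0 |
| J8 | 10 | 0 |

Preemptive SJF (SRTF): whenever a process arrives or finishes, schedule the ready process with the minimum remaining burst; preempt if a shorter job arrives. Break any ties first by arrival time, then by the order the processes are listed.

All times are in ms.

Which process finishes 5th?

J6

Gantt: | J3 0-2 | J5 2-6 | J2 6-11 | J4 11-16 | J6 16-24 | J1 24-33 | J8 33-43 | J7 43-55 |
Completion: J1=33  J2=11  J3=2  J4=16  J5=6  J6=24  J7=55  J8=43
Finish order: J3 → J5 → J2 → J4 → J6 → J1 → J8 → J7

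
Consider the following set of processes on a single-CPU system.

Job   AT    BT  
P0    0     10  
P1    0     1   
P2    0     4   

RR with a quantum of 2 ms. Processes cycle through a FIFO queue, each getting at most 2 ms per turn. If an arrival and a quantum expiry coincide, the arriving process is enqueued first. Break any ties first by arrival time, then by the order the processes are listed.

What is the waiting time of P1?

2

Gantt: | P0 0-2 | P1 2-3 | P2 3-5 | P0 5-7 | P2 7-9 | P0 9-15 |
Completion: P0=15  P1=3  P2=9
Turnaround (C−A): P0=15  P1=3  P2=9
Waiting(P1) = turnaround − burst = 3 − 1 = 2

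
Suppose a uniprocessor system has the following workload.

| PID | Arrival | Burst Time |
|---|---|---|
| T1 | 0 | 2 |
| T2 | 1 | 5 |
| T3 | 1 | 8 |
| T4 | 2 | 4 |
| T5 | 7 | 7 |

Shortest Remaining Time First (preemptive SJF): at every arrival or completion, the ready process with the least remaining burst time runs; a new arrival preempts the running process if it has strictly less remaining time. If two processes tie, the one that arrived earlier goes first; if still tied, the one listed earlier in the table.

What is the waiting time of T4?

Timeline: | T1 0-2 | T4 2-6 | T2 6-11 | T5 11-18 | T3 18-26 |
Completion: T1=2  T2=11  T3=26  T4=6  T5=18
Turnaround (C−A): T1=2  T2=10  T3=25  T4=4  T5=11
Waiting(T4) = turnaround − burst = 4 − 4 = 0

0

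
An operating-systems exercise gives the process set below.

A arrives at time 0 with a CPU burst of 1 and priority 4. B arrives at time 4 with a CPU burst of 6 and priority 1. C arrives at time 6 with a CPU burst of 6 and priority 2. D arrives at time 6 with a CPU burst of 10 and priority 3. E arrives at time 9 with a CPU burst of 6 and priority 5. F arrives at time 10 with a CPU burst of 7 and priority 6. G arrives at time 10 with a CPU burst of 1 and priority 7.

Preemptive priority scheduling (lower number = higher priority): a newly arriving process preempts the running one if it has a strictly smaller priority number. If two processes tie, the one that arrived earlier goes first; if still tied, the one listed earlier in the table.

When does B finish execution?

10

Gantt: | A 0-1 | idle 1-4 | B 4-10 | C 10-16 | D 16-26 | E 26-32 | F 32-39 | G 39-40 |
Completion: A=1  B=10  C=16  D=26  E=32  F=39  G=40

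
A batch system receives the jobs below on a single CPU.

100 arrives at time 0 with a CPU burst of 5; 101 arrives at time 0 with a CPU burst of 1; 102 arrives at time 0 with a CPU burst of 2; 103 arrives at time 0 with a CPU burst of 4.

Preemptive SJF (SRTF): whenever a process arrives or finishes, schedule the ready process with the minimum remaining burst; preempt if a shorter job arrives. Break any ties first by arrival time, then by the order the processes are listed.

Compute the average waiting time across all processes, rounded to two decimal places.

Timeline: | 101 0-1 | 102 1-3 | 103 3-7 | 100 7-12 |
Completion: 100=12  101=1  102=3  103=7
Waiting times: 100=7, 101=0, 102=1, 103=3
Average waiting = (7+0+1+3) / 4 = 11/4 = 2.75

2.75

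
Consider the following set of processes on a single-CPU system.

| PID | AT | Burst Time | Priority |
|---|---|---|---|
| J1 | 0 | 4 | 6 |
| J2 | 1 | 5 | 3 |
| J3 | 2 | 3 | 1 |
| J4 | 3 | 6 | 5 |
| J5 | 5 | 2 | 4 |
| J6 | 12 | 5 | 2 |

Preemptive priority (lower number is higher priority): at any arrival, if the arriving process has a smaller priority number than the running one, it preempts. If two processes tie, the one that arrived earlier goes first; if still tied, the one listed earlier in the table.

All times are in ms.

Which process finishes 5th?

Timeline: | J1 0-1 | J2 1-2 | J3 2-5 | J2 5-9 | J5 9-11 | J4 11-12 | J6 12-17 | J4 17-22 | J1 22-25 |
Completion: J1=25  J2=9  J3=5  J4=22  J5=11  J6=17
Finish order: J3 → J2 → J5 → J6 → J4 → J1

J4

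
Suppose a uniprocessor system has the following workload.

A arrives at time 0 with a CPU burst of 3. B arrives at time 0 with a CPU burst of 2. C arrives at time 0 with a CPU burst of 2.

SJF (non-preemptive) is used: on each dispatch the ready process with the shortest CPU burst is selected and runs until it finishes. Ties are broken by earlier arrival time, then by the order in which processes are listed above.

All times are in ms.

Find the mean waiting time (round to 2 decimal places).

Gantt: | B 0-2 | C 2-4 | A 4-7 |
Completion: A=7  B=2  C=4
Waiting times: A=4, B=0, C=2
Average waiting = (4+0+2) / 3 = 6/3 = 2.00

2.00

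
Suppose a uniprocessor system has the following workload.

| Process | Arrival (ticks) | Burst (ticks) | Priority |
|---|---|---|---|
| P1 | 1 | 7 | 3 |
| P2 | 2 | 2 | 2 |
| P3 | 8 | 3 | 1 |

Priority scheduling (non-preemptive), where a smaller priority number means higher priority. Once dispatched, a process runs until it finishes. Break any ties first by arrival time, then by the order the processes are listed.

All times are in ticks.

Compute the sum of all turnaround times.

21

Timeline: | idle 0-1 | P1 1-8 | P3 8-11 | P2 11-13 |
Completion: P1=8  P2=13  P3=11
Turnaround (C−A): P1=7  P2=11  P3=3
Turnaround = completion − arrival: P1=7, P2=11, P3=3
Total turnaround = 7 + 11 + 3 = 21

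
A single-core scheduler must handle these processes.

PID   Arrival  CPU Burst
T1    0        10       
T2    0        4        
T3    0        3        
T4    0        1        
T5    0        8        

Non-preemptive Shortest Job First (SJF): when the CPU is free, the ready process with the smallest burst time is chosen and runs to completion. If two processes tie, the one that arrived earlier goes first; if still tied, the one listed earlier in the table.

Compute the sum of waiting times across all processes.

Schedule: | T4 0-1 | T3 1-4 | T2 4-8 | T5 8-16 | T1 16-26 |
Completion: T1=26  T2=8  T3=4  T4=1  T5=16
Waiting = turnaround − burst: T1=16, T2=4, T3=1, T4=0, T5=8
Total waiting = 16 + 4 + 1 + 0 + 8 = 29

29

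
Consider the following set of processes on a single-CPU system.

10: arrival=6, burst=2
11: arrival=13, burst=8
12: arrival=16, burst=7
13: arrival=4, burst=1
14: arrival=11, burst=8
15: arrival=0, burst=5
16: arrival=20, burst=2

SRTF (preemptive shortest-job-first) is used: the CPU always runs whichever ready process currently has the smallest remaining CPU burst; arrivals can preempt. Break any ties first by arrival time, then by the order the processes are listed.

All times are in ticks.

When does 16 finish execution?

Gantt: | 15 0-5 | 13 5-6 | 10 6-8 | idle 8-11 | 14 11-19 | 12 19-20 | 16 20-22 | 12 22-28 | 11 28-36 |
Completion: 10=8  11=36  12=28  13=6  14=19  15=5  16=22
Turnaround (C−A): 10=2  11=23  12=12  13=2  14=8  15=5  16=2

22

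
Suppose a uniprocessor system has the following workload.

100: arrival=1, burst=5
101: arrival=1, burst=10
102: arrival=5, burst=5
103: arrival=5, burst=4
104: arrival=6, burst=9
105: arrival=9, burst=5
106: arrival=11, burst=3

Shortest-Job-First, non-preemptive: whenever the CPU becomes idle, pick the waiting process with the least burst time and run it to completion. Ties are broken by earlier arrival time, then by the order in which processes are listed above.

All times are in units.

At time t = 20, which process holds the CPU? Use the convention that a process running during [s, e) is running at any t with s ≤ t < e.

Gantt: | idle 0-1 | 100 1-6 | 103 6-10 | 102 10-15 | 106 15-18 | 105 18-23 | 104 23-32 | 101 32-42 |
Completion: 100=6  101=42  102=15  103=10  104=32  105=23  106=18
Turnaround (C−A): 100=5  101=41  102=10  103=5  104=26  105=14  106=7

105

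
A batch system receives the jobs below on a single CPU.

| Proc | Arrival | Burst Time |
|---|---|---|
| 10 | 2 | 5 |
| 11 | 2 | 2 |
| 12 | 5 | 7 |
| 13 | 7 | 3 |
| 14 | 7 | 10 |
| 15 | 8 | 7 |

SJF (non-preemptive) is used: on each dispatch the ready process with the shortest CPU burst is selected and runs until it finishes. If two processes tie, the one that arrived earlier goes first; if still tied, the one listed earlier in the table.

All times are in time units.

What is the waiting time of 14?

Gantt: | idle 0-2 | 11 2-4 | 10 4-9 | 13 9-12 | 12 12-19 | 15 19-26 | 14 26-36 |
Completion: 10=9  11=4  12=19  13=12  14=36  15=26
Waiting(14) = turnaround − burst = 29 − 10 = 19

19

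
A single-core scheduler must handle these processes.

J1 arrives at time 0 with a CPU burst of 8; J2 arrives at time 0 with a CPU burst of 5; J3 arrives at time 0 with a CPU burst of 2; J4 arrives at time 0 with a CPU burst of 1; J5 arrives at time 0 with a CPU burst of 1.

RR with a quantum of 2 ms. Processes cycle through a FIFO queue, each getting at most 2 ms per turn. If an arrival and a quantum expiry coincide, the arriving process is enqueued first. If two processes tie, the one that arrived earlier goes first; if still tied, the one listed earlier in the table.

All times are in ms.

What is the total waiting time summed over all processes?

36

Gantt: | J1 0-2 | J2 2-4 | J3 4-6 | J4 6-7 | J5 7-8 | J1 8-10 | J2 10-12 | J1 12-14 | J2 14-15 | J1 15-17 |
Completion: J1=17  J2=15  J3=6  J4=7  J5=8
Waiting = turnaround − burst: J1=9, J2=10, J3=4, J4=6, J5=7
Total waiting = 9 + 10 + 4 + 6 + 7 = 36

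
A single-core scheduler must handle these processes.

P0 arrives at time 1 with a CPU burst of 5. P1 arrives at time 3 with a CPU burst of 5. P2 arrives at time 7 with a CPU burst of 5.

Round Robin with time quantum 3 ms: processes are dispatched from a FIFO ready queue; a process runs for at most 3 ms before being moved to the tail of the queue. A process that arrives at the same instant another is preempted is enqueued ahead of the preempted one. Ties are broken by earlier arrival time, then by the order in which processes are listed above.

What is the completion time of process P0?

9

Gantt: | idle 0-1 | P0 1-4 | P1 4-7 | P0 7-9 | P2 9-12 | P1 12-14 | P2 14-16 |
Completion: P0=9  P1=14  P2=16
Turnaround (C−A): P0=8  P1=11  P2=9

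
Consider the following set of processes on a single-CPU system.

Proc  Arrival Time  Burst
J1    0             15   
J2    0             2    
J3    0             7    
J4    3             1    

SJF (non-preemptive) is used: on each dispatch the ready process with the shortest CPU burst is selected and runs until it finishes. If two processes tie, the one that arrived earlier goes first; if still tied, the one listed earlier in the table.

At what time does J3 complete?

Schedule: | J2 0-2 | J3 2-9 | J4 9-10 | J1 10-25 |
Completion: J1=25  J2=2  J3=9  J4=10
Turnaround (C−A): J1=25  J2=2  J3=9  J4=7

9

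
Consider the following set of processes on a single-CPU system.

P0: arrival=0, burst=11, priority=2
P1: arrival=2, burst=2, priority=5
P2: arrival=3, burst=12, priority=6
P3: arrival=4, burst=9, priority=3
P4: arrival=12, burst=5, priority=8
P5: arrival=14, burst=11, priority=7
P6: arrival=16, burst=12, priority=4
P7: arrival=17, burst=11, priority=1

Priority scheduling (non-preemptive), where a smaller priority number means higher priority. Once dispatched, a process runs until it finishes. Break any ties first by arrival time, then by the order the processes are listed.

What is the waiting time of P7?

Gantt: | P0 0-11 | P3 11-20 | P7 20-31 | P6 31-43 | P1 43-45 | P2 45-57 | P5 57-68 | P4 68-73 |
Completion: P0=11  P1=45  P2=57  P3=20  P4=73  P5=68  P6=43  P7=31
Turnaround (C−A): P0=11  P1=43  P2=54  P3=16  P4=61  P5=54  P6=27  P7=14
Waiting(P7) = turnaround − burst = 14 − 11 = 3

3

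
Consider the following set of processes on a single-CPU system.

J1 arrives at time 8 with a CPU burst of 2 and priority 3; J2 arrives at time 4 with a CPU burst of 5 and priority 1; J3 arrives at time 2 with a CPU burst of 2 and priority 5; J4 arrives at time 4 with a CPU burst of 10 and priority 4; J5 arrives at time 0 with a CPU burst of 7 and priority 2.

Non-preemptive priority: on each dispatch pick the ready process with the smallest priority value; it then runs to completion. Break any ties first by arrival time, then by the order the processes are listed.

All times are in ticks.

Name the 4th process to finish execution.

J4

Timeline: | J5 0-7 | J2 7-12 | J1 12-14 | J4 14-24 | J3 24-26 |
Completion: J1=14  J2=12  J3=26  J4=24  J5=7
Turnaround (C−A): J1=6  J2=8  J3=24  J4=20  J5=7
Finish order: J5 → J2 → J1 → J4 → J3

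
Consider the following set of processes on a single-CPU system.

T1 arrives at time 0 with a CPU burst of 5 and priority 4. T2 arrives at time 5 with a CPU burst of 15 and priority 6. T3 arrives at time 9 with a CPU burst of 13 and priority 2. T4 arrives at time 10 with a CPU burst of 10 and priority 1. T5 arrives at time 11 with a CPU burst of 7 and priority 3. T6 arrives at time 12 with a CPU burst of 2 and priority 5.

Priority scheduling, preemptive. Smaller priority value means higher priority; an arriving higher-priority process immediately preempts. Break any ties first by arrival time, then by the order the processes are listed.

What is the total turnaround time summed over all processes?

Gantt: | T1 0-5 | T2 5-9 | T3 9-10 | T4 10-20 | T3 20-32 | T5 32-39 | T6 39-41 | T2 41-52 |
Completion: T1=5  T2=52  T3=32  T4=20  T5=39  T6=41
Turnaround = completion − arrival: T1=5, T2=47, T3=23, T4=10, T5=28, T6=29
Total turnaround = 5 + 47 + 23 + 10 + 28 + 29 = 142

142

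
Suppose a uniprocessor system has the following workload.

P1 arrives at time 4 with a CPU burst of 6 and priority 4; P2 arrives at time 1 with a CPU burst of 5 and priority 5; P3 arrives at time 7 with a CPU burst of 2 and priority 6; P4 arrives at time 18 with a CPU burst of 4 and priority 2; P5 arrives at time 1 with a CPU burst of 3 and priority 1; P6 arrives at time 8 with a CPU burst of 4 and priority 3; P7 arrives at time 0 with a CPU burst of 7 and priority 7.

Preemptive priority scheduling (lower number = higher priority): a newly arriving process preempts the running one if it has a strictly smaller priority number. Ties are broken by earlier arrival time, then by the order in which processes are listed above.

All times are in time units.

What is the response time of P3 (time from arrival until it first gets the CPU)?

Gantt: | P7 0-1 | P5 1-4 | P1 4-8 | P6 8-12 | P1 12-14 | P2 14-18 | P4 18-22 | P2 22-23 | P3 23-25 | P7 25-31 |
Completion: P1=14  P2=23  P3=25  P4=22  P5=4  P6=12  P7=31
Response(P3) = first start − arrival = 23 − 7 = 16

16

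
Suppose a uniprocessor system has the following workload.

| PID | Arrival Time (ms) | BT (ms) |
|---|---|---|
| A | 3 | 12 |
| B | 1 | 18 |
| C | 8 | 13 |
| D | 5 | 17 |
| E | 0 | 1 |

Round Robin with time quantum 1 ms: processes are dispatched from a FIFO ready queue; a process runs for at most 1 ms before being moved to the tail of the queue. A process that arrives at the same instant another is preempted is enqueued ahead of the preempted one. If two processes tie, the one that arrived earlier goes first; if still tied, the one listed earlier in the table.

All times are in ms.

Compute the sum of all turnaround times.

Timeline: | E 0-1 | B 1-3 | A 3-4 | B 4-5 | A 5-6 | D 6-7 | B 7-8 | A 8-9 | D 9-10 | C 10-11 | B 11-12 | A 12-13 | D 13-14 | C 14-15 | B 15-16 | A 16-17 | D 17-18 | C 18-19 | B 19-20 | A 20-21 | D 21-22 | C 22-23 | B 23-24 | A 24-25 | D 25-26 | C 26-27 | B 27-28 | A 28-29 | D 29-30 | C 30-31 | B 31-32 | A 32-33 | D 33-34 | C 34-35 | B 35-36 | A 36-37 | D 37-38 | C 38-39 | B 39-40 | A 40-41 | D 41-42 | C 42-43 | B 43-44 | A 44-45 | D 45-46 | C 46-47 | B 47-48 | D 48-49 | C 49-50 | B 50-51 | D 51-52 | C 52-53 | B 53-54 | D 54-55 | C 55-56 | B 56-57 | D 57-58 | B 58-59 | D 59-61 |
Completion: A=45  B=59  C=56  D=61  E=1
Turnaround (C−A): A=42  B=58  C=48  D=56  E=1
Turnaround = completion − arrival: A=42, B=58, C=48, D=56, E=1
Total turnaround = 42 + 58 + 48 + 56 + 1 = 205

205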